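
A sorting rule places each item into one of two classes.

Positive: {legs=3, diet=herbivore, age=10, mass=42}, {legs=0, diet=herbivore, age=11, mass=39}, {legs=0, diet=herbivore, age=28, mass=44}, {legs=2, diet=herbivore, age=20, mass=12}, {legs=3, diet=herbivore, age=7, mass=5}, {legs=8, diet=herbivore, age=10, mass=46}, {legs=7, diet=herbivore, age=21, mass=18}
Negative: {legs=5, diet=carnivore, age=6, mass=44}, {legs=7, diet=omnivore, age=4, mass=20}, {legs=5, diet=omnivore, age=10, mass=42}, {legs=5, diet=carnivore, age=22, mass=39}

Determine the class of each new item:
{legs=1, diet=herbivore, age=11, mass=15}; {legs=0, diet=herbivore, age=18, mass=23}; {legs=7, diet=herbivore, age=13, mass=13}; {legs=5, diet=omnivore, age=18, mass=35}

Positive, Positive, Positive, Negative

Checking candidate rules against both groups, what survives is: diet is herbivore.
{legs=1, diet=herbivore, age=11, mass=15}: diet is herbivore — meets the rule, so Positive. {legs=0, diet=herbivore, age=18, mass=23}: diet is herbivore — meets the rule, so Positive. {legs=7, diet=herbivore, age=13, mass=13}: diet is herbivore — meets the rule, so Positive. {legs=5, diet=omnivore, age=18, mass=35}: diet is omnivore — doesn't match, so Negative.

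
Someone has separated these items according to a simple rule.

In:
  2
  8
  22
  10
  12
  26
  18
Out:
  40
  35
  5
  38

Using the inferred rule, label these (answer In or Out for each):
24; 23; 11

The distinguishing property — even AND at most 26 — holds for all the 'In' cases and none of the 'Out' cases.
In: 24, since 24 is even, 24 ≤ 26. Out: 23, since 23 is odd, 23 ≤ 26. Out: 11, since 11 is odd, 11 ≤ 26.

In, Out, Out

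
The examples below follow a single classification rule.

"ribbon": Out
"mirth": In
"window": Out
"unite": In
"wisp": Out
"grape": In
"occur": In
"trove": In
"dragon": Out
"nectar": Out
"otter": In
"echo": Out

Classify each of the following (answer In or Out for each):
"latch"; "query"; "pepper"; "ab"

A rule that fits every label: odd length — true of each 'In' example, false of each 'Out' one.
"latch" → length 5 → In.
"query" → length 5 → In.
"pepper" → length 6 → Out.
"ab" → length 2 → Out.

In, In, Out, Out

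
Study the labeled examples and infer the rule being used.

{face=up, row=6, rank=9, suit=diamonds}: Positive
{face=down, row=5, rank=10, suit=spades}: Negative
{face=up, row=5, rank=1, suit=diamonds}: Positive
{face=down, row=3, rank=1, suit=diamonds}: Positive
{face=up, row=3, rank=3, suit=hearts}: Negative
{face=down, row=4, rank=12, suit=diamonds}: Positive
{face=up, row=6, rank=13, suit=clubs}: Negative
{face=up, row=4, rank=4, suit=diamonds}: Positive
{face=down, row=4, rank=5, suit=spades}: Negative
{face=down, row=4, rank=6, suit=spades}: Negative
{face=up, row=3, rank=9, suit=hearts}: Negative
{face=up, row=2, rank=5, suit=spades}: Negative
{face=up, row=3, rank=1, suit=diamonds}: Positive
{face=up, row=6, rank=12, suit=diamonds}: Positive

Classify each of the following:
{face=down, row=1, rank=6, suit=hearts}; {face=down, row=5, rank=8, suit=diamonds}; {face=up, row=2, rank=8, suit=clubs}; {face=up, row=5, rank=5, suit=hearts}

The common property of the 'Positive' items is: suit is diamonds. No 'Negative' item has it.
{face=down, row=1, rank=6, suit=hearts}: suit is hearts — does not satisfy this, so Negative.
{face=down, row=5, rank=8, suit=diamonds}: suit is diamonds — checks out, so Positive.
{face=up, row=2, rank=8, suit=clubs}: suit is clubs — does not satisfy this, so Negative.
{face=up, row=5, rank=5, suit=hearts}: suit is hearts — does not satisfy this, so Negative.

Negative, Positive, Negative, Negative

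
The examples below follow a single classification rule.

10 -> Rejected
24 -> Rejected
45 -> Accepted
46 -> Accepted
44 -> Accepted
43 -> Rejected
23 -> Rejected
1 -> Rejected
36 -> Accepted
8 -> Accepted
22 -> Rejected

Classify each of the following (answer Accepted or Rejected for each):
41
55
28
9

Rejected, Accepted, Accepted, Accepted

The rule appears to be: digit sum ≥ 8.
Rejected: 41, since digit sum 4+1 = 5.
Accepted: 55, since digit sum 5+5 = 10.
Accepted: 28, since digit sum 2+8 = 10.
Accepted: 9, since digit sum 9.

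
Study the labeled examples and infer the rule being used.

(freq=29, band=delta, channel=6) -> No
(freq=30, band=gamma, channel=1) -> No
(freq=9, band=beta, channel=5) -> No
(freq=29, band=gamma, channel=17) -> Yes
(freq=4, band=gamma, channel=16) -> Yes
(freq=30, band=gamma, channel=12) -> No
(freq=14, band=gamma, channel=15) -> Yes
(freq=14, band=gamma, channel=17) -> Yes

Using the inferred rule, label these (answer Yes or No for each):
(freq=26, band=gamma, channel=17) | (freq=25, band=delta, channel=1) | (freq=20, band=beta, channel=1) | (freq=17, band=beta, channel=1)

Yes, No, No, No

All 'Yes' examples share one property — channel ≥ 15 — and every 'No' example lacks it.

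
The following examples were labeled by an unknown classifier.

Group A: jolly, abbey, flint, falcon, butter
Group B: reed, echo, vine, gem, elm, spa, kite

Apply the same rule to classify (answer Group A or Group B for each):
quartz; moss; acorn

The classifier is using: length ≥ 5.
quartz: Group A (length 6). moss: Group B (length 4). acorn: Group A (length 5).

Group A, Group B, Group A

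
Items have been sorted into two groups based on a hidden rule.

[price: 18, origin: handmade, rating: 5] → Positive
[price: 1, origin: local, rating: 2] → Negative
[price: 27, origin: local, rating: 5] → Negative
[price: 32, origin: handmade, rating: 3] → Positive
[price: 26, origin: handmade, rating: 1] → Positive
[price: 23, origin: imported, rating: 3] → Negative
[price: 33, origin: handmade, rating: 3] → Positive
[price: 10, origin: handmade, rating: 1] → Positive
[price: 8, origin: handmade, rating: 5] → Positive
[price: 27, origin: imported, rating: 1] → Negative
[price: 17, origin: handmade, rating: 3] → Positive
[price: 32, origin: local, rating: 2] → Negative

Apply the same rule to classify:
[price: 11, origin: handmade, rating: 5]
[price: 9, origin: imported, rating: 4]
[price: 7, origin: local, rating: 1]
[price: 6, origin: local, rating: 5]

The common property of the 'Positive' items is: origin is handmade. No 'Negative' item has it.
Positive: [price: 11, origin: handmade, rating: 5], since origin is handmade.
Negative: [price: 9, origin: imported, rating: 4], since origin is imported.
Negative: [price: 7, origin: local, rating: 1], since origin is local.
Negative: [price: 6, origin: local, rating: 5], since origin is local.

Positive, Negative, Negative, Negative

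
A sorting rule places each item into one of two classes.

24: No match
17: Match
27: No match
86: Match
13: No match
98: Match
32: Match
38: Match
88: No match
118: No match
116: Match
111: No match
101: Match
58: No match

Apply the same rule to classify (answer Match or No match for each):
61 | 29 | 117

The classifier is using: ≡ 2 (mod 3).
61 — 61 mod 3 = 1, hence No match.
29 — 29 mod 3 = 2, hence Match.
117 — 117 mod 3 = 0, hence No match.

No match, Match, No match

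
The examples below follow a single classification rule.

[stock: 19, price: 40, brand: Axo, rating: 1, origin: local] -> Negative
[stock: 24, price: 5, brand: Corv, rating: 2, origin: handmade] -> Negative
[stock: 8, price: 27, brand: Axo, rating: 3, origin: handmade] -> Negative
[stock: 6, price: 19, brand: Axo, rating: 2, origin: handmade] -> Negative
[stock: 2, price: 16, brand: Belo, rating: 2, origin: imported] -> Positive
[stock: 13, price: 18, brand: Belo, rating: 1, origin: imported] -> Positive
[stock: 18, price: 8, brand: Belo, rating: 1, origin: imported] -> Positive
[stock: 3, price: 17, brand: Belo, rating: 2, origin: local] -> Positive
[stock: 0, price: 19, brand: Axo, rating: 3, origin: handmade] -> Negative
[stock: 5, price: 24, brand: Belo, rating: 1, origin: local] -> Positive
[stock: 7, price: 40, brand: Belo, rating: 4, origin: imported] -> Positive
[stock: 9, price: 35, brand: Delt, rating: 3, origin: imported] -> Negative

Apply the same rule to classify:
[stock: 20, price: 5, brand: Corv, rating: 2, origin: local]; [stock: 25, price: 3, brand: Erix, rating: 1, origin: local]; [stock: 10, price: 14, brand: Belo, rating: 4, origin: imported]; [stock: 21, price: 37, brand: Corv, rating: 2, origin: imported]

Negative, Negative, Positive, Negative

Comparing the two groups points to one rule — brand is Belo.
[stock: 20, price: 5, brand: Corv, rating: 2, origin: local]: brand is Corv, fails this test → Negative.
[stock: 25, price: 3, brand: Erix, rating: 1, origin: local]: brand is Erix, fails this test → Negative.
[stock: 10, price: 14, brand: Belo, rating: 4, origin: imported]: brand is Belo, has this property → Positive.
[stock: 21, price: 37, brand: Corv, rating: 2, origin: imported]: brand is Corv, fails this test → Negative.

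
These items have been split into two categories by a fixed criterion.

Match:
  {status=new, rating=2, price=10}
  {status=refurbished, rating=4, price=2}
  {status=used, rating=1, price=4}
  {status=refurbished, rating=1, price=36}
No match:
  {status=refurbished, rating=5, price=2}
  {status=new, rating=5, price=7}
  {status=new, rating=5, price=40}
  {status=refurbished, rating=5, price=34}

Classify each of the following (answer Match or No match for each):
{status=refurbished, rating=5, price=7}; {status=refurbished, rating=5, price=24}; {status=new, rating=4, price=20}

No match, No match, Match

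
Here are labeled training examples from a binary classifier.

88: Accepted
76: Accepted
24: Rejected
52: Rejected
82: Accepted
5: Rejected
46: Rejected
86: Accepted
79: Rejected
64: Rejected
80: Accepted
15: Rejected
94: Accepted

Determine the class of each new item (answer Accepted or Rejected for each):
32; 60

Rejected, Rejected

The simplest hypothesis consistent with all the labels is: even AND at least 76.
32: 32 is even, 32 < 76 — does not pass, so Rejected. 60: 60 is even, 60 < 76 — does not pass, so Rejected.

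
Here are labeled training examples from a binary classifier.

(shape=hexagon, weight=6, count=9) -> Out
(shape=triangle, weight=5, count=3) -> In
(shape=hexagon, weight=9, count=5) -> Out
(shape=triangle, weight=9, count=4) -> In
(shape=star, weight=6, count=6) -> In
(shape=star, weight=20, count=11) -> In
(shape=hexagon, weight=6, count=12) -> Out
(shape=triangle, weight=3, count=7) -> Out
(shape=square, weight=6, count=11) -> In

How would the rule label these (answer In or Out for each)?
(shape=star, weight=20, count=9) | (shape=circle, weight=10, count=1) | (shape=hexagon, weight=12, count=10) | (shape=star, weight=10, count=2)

In, In, Out, In

The rule appears to be: shape is not hexagon AND weight ≥ 5.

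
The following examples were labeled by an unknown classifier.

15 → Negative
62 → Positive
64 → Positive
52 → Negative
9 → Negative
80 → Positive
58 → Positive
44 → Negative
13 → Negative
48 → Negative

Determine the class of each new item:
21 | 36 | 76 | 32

Negative, Negative, Positive, Negative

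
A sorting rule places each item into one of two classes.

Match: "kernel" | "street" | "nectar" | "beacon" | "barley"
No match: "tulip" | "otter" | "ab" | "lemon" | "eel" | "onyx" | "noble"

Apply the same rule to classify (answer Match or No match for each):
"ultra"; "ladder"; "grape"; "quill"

'Match' ⟺ length 6.

No match, Match, No match, No match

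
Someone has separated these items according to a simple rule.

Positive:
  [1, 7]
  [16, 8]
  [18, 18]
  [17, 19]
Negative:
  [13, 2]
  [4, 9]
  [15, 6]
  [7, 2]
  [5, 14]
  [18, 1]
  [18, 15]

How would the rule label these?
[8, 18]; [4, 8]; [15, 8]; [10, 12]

The simplest hypothesis consistent with all the labels is: sum is even.

Positive, Positive, Negative, Positive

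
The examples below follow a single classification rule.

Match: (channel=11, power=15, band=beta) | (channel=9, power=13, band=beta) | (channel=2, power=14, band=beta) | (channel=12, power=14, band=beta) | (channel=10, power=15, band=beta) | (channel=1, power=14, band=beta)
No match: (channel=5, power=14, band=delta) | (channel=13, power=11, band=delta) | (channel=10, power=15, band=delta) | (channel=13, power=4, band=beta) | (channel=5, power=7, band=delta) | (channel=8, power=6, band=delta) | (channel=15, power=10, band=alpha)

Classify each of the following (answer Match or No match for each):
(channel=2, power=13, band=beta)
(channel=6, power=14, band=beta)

One predicate separates the groups cleanly: band is beta AND power ≥ 6.
(channel=2, power=13, band=beta): band is beta, power = 13, satisfies this → Match. (channel=6, power=14, band=beta): band is beta, power = 14, satisfies this → Match.

Match, Match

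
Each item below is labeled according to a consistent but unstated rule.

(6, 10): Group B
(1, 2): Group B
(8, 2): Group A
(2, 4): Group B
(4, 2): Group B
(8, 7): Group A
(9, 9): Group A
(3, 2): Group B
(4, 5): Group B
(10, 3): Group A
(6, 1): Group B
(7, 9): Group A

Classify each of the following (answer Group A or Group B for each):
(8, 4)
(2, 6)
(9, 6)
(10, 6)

The simplest hypothesis consistent with all the labels is: first ≥ 7.

Group A, Group B, Group A, Group A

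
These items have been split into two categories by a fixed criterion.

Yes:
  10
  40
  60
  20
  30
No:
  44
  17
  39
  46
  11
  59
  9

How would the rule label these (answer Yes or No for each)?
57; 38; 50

One predicate separates the groups cleanly: multiple of 5.
57 — 57 = 5·11 + 2, hence No. 38 — 38 = 5·7 + 3, hence No. 50 — 50 = 5·10, hence Yes.

No, No, Yes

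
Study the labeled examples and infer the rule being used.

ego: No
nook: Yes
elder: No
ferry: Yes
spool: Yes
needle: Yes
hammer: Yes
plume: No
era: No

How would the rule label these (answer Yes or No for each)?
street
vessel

Yes, Yes

'Yes' ⟺ has a double letter.
street: 'ee' doubled, has this property → Yes.
vessel: 'ss' doubled, has this property → Yes.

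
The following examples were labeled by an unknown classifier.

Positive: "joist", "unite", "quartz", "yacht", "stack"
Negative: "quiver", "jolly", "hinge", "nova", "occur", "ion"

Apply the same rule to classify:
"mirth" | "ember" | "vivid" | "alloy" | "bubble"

Positive, Negative, Negative, Negative, Negative

The simplest hypothesis consistent with all the labels is: contains 't'.
"mirth": has 't' — matches, so Positive.
"ember": no 't' — fails the rule, so Negative.
"vivid": no 't' — fails the rule, so Negative.
"alloy": no 't' — fails the rule, so Negative.
"bubble": no 't' — fails the rule, so Negative.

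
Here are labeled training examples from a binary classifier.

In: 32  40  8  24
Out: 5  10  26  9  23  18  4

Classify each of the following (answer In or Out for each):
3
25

Out, Out

Every 'In' example satisfies: multiple of 8. None of the 'Out' examples do.
3 → 3 = 8·0 + 3 → Out.
25 → 25 = 8·3 + 1 → Out.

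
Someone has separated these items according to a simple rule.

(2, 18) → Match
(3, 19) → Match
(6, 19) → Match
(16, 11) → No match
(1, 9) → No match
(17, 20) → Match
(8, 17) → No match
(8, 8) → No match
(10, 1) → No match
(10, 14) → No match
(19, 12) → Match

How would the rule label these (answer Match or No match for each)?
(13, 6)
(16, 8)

No match, No match

Rule: max ≥ 18. This holds for each 'Match' example and fails for each 'No match' one.
(13, 6): max 13, fails this test → No match.
(16, 8): max 16, fails this test → No match.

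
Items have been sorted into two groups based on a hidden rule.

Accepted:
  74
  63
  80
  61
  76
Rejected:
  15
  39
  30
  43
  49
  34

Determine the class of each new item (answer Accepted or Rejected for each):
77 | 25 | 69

The simplest hypothesis consistent with all the labels is: at least 61.
77: Accepted (77 ≥ 61).
25: Rejected (25 < 61).
69: Accepted (69 ≥ 61).

Accepted, Rejected, Accepted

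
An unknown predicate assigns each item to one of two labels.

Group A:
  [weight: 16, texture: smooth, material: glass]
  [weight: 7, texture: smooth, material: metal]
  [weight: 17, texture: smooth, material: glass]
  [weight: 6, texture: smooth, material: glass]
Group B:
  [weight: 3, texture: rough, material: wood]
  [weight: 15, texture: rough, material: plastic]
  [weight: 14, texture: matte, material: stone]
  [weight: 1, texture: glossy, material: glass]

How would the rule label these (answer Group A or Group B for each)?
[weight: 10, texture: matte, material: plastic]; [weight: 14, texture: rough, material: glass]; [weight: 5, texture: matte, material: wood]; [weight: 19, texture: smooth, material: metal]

Comparing the two groups points to one rule — texture is smooth.
[weight: 10, texture: matte, material: plastic]: Group B (texture is matte). [weight: 14, texture: rough, material: glass]: Group B (texture is rough). [weight: 5, texture: matte, material: wood]: Group B (texture is matte). [weight: 19, texture: smooth, material: metal]: Group A (texture is smooth).

Group B, Group B, Group B, Group A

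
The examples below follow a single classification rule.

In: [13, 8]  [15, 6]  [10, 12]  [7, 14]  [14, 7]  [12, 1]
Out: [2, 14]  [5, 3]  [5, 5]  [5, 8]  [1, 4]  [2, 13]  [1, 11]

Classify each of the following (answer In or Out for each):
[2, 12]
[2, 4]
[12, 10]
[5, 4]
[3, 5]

Out, Out, In, Out, Out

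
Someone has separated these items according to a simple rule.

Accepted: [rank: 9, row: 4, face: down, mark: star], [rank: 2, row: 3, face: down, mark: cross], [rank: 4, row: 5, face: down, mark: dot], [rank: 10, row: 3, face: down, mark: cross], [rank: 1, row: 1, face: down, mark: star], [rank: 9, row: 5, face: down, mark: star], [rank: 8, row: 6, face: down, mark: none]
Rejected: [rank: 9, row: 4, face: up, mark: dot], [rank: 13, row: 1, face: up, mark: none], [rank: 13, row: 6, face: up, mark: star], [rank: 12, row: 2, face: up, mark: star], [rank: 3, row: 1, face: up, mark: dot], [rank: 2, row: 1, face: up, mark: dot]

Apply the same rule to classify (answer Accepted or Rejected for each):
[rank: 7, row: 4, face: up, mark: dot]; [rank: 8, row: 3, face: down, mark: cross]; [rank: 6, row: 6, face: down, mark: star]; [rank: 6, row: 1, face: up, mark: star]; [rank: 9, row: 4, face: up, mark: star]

A rule that fits every label: face is down — true of each 'Accepted' example, false of each 'Rejected' one.
[rank: 7, row: 4, face: up, mark: dot]: face is up, does not satisfy this → Rejected. [rank: 8, row: 3, face: down, mark: cross]: face is down, satisfies this → Accepted. [rank: 6, row: 6, face: down, mark: star]: face is down, satisfies this → Accepted. [rank: 6, row: 1, face: up, mark: star]: face is up, does not satisfy this → Rejected. [rank: 9, row: 4, face: up, mark: star]: face is up, does not satisfy this → Rejected.

Rejected, Accepted, Accepted, Rejected, Rejected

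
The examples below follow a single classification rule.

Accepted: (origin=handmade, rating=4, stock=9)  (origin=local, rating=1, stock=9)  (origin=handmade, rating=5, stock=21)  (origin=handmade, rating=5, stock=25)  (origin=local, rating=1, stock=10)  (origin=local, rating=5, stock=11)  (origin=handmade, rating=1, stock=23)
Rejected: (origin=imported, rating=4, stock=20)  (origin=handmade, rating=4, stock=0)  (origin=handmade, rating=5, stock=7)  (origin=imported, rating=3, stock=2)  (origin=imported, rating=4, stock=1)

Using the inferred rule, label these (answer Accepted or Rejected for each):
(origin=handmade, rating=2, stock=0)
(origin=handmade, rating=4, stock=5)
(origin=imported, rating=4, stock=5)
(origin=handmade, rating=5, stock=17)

A rule that fits every label: stock ≥ 9 AND stock ≠ 20 — true of each 'Accepted' example, false of each 'Rejected' one.
Rejected: (origin=handmade, rating=2, stock=0), since stock = 0.
Rejected: (origin=handmade, rating=4, stock=5), since stock = 5.
Rejected: (origin=imported, rating=4, stock=5), since stock = 5.
Accepted: (origin=handmade, rating=5, stock=17), since stock = 17.

Rejected, Rejected, Rejected, Accepted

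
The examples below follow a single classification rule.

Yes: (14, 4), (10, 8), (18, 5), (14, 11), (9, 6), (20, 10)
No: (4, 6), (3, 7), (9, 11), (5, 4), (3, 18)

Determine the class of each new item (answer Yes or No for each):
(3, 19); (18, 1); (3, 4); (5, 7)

No, Yes, No, No

A rule that fits every label: first > second AND sum ≥ 10 — true of each 'Yes' example, false of each 'No' one.
(3, 19) — 3 < 19, 3+19 = 22, hence No.
(18, 1) — 18 > 1, 18+1 = 19, hence Yes.
(3, 4) — 3 < 4, 3+4 = 7, hence No.
(5, 7) — 5 < 7, 5+7 = 12, hence No.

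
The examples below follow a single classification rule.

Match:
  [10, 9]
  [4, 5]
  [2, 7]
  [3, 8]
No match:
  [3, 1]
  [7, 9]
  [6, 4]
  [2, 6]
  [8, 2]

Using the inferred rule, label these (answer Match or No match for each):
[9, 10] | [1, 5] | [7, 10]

The distinguishing property — sum is odd — holds for all the 'Match' cases and none of the 'No match' cases.
[9, 10]: 9+10 = 19, satisfies this → Match. [1, 5]: 1+5 = 6, fails this test → No match. [7, 10]: 7+10 = 17, satisfies this → Match.

Match, No match, Match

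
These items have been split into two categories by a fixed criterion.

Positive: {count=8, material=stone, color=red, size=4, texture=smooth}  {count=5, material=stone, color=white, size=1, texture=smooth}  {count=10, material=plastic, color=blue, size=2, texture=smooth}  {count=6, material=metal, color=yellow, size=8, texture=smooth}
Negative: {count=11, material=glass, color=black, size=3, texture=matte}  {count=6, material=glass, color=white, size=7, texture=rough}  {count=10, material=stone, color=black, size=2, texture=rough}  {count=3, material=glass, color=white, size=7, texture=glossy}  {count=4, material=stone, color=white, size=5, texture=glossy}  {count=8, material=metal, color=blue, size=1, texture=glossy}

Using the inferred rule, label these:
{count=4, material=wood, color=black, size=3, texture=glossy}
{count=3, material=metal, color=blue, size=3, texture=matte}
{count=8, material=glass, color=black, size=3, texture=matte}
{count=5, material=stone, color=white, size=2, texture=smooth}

Negative, Negative, Negative, Positive

Every 'Positive' example satisfies: texture is smooth. None of the 'Negative' examples do.
{count=4, material=wood, color=black, size=3, texture=glossy} — texture is glossy, hence Negative.
{count=3, material=metal, color=blue, size=3, texture=matte} — texture is matte, hence Negative.
{count=8, material=glass, color=black, size=3, texture=matte} — texture is matte, hence Negative.
{count=5, material=stone, color=white, size=2, texture=smooth} — texture is smooth, hence Positive.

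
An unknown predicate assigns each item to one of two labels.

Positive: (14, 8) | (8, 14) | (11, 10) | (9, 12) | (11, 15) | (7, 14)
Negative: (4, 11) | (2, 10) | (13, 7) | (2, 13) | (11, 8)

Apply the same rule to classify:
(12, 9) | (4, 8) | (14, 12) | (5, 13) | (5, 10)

The distinguishing property — sum ≥ 21 — holds for all the 'Positive' cases and none of the 'Negative' cases.
(12, 9) — 12+9 = 21, hence Positive. (4, 8) — 4+8 = 12, hence Negative. (14, 12) — 14+12 = 26, hence Positive. (5, 13) — 5+13 = 18, hence Negative. (5, 10) — 5+10 = 15, hence Negative.

Positive, Negative, Positive, Negative, Negative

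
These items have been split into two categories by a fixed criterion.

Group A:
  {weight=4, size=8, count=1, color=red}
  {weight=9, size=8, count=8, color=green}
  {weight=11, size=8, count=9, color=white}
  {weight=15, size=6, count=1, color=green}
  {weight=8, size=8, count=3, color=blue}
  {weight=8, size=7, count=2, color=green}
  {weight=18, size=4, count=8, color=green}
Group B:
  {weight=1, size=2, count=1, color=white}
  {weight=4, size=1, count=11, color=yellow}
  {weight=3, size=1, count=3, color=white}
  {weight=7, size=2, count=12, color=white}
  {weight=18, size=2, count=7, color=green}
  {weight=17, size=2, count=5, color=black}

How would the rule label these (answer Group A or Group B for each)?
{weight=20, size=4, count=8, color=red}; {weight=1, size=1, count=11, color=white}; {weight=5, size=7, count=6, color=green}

Group A, Group B, Group A

Rule: size ≥ 4. This holds for each 'Group A' example and fails for each 'Group B' one.
Group A: {weight=20, size=4, count=8, color=red}, since size = 4.
Group B: {weight=1, size=1, count=11, color=white}, since size = 1.
Group A: {weight=5, size=7, count=6, color=green}, since size = 7.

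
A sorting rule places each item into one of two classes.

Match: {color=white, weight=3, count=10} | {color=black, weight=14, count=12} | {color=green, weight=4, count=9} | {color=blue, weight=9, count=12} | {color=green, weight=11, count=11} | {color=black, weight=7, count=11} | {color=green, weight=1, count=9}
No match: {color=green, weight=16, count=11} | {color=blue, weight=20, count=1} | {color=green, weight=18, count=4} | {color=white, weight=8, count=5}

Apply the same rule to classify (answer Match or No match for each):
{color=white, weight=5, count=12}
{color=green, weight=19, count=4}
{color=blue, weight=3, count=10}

The distinguishing property — weight ≤ 14 AND count ≥ 9 — holds for all the 'Match' cases and none of the 'No match' cases.
{color=white, weight=5, count=12}: weight = 5, count = 12 — matches, so Match.
{color=green, weight=19, count=4}: weight = 19, count = 4 — does not fit, so No match.
{color=blue, weight=3, count=10}: weight = 3, count = 10 — matches, so Match.

Match, No match, Match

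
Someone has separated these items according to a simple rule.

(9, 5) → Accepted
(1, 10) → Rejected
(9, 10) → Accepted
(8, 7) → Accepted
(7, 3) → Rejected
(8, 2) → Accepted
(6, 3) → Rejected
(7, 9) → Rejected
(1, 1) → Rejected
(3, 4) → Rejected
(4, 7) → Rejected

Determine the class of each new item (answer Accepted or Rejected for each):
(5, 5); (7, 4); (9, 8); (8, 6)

Rejected, Rejected, Accepted, Accepted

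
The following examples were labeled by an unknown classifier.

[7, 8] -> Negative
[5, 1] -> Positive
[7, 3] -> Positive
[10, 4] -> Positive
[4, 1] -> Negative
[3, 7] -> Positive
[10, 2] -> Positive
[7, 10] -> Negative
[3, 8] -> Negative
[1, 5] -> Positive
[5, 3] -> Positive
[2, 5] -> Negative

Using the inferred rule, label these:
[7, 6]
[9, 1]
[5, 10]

One predicate separates the groups cleanly: sum is even.
[7, 6] → 7+6 = 13 → Negative.
[9, 1] → 9+1 = 10 → Positive.
[5, 10] → 5+10 = 15 → Negative.

Negative, Positive, Negative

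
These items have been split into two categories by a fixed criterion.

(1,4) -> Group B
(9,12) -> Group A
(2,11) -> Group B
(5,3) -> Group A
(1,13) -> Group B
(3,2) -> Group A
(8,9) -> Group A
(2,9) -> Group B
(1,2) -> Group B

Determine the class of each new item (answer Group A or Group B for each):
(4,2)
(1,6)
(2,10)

Group A, Group B, Group B

A rule that fits every label: first ≥ 3 — true of each 'Group A' example, false of each 'Group B' one.
(4,2): Group A (first 4). (1,6): Group B (first 1). (2,10): Group B (first 2).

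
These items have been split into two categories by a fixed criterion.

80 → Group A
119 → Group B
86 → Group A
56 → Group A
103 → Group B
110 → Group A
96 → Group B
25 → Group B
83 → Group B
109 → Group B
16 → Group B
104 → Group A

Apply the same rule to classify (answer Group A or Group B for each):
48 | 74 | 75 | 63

The rule appears to be: ≡ 2 (mod 6).
48 — 48 mod 6 = 0, hence Group B. 74 — 74 mod 6 = 2, hence Group A. 75 — 75 mod 6 = 3, hence Group B. 63 — 63 mod 6 = 3, hence Group B.

Group B, Group A, Group B, Group B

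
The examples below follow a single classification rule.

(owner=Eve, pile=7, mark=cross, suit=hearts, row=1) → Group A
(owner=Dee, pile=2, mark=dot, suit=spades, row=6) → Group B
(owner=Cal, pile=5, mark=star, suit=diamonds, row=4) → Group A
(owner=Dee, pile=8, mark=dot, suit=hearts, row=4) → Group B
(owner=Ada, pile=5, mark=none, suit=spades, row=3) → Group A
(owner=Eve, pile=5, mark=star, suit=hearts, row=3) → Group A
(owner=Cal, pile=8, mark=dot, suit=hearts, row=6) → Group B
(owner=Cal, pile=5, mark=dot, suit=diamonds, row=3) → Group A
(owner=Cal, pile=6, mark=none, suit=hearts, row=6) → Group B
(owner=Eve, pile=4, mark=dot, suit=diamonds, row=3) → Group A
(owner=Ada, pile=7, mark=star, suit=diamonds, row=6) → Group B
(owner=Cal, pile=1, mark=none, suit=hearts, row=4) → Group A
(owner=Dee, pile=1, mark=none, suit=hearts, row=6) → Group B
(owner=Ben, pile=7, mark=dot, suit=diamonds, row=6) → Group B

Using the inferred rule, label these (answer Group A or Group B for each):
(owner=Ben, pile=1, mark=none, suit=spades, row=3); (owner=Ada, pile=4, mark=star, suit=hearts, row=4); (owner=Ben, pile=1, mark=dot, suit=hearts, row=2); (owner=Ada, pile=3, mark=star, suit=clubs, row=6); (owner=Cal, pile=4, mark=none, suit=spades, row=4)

A rule that fits every label: pile ≤ 7 AND row ≤ 4 — true of each 'Group A' example, false of each 'Group B' one.
(owner=Ben, pile=1, mark=none, suit=spades, row=3) — pile = 1, row = 3, hence Group A.
(owner=Ada, pile=4, mark=star, suit=hearts, row=4) — pile = 4, row = 4, hence Group A.
(owner=Ben, pile=1, mark=dot, suit=hearts, row=2) — pile = 1, row = 2, hence Group A.
(owner=Ada, pile=3, mark=star, suit=clubs, row=6) — pile = 3, row = 6, hence Group B.
(owner=Cal, pile=4, mark=none, suit=spades, row=4) — pile = 4, row = 4, hence Group A.

Group A, Group A, Group A, Group B, Group A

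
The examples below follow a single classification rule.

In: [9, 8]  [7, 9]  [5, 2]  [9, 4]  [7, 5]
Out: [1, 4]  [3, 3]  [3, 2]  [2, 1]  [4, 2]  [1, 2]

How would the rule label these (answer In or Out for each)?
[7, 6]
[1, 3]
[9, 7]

In, Out, In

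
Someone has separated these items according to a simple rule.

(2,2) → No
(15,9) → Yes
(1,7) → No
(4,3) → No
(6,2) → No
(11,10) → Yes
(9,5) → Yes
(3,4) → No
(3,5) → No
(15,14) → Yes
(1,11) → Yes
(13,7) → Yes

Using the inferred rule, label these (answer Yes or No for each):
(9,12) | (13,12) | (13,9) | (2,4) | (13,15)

The pattern is that an item is 'Yes' exactly when: sum ≥ 12.
(9,12) → 9+12 = 21 → Yes.
(13,12) → 13+12 = 25 → Yes.
(13,9) → 13+9 = 22 → Yes.
(2,4) → 2+4 = 6 → No.
(13,15) → 13+15 = 28 → Yes.

Yes, Yes, Yes, No, Yes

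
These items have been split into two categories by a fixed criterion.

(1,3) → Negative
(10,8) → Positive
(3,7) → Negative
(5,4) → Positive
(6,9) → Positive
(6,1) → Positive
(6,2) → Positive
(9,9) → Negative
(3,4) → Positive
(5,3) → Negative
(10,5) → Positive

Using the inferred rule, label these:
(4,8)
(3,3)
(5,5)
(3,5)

Positive, Negative, Negative, Negative

All 'Positive' examples share one property — product is even — and every 'Negative' example lacks it.
(4,8) — 4·8 = 32, hence Positive. (3,3) — 3·3 = 9, hence Negative. (5,5) — 5·5 = 25, hence Negative. (3,5) — 3·5 = 15, hence Negative.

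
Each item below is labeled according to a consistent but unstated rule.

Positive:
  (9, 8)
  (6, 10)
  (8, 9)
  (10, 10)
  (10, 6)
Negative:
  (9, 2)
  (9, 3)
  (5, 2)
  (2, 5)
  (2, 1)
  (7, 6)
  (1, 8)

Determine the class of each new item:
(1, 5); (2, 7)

The pattern is that an item is 'Positive' exactly when: sum ≥ 16.

Negative, Negative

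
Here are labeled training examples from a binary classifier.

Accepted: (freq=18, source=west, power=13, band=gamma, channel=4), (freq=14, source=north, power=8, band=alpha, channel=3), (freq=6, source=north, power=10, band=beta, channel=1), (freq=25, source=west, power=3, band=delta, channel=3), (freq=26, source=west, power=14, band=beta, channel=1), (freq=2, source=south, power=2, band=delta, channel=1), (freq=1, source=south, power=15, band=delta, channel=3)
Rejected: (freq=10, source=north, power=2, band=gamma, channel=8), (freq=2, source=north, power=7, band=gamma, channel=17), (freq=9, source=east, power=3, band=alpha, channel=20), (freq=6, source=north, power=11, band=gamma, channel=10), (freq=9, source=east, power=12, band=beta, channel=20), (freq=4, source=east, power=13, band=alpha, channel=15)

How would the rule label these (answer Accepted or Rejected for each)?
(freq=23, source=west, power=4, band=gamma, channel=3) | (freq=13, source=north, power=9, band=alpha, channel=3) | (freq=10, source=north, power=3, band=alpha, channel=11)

The classifier is using: channel ≤ 4.
(freq=23, source=west, power=4, band=gamma, channel=3): channel = 3, satisfies this → Accepted. (freq=13, source=north, power=9, band=alpha, channel=3): channel = 3, satisfies this → Accepted. (freq=10, source=north, power=3, band=alpha, channel=11): channel = 11, fails this test → Rejected.

Accepted, Accepted, Rejected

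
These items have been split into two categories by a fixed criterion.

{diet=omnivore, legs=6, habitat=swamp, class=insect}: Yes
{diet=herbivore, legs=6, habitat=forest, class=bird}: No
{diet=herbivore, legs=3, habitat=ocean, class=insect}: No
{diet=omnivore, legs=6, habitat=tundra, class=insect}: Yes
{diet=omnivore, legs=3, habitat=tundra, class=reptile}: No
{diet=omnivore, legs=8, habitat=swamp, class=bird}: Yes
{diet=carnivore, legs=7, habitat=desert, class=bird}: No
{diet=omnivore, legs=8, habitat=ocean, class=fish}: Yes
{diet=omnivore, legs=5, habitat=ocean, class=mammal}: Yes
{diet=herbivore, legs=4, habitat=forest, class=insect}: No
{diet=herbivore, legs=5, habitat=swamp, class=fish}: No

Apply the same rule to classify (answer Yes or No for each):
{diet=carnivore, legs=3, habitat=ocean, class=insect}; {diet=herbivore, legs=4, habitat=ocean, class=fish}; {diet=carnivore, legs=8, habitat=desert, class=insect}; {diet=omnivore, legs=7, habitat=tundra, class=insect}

No, No, No, Yes

The classifier is using: diet is omnivore AND legs ≥ 4.
{diet=carnivore, legs=3, habitat=ocean, class=insect}: diet is carnivore, legs = 3 — does not pass, so No. {diet=herbivore, legs=4, habitat=ocean, class=fish}: diet is herbivore, legs = 4 — does not pass, so No. {diet=carnivore, legs=8, habitat=desert, class=insect}: diet is carnivore, legs = 8 — does not pass, so No. {diet=omnivore, legs=7, habitat=tundra, class=insect}: diet is omnivore, legs = 7 — qualifies, so Yes.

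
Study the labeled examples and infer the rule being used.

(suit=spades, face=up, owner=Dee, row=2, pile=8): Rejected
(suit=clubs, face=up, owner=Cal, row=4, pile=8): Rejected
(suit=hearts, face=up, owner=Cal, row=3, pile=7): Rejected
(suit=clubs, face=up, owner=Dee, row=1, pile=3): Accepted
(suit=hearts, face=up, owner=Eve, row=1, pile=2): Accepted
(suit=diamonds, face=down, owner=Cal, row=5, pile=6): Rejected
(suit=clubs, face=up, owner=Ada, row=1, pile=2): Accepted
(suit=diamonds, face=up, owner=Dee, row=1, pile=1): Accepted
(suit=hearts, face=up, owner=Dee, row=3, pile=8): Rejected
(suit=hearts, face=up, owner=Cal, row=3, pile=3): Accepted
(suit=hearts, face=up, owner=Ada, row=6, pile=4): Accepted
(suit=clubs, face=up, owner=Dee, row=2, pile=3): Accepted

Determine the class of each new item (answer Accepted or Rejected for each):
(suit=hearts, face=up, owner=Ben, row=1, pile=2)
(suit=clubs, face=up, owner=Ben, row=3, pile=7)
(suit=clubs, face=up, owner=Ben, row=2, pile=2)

The rule appears to be: pile ≤ 4.

Accepted, Rejected, Accepted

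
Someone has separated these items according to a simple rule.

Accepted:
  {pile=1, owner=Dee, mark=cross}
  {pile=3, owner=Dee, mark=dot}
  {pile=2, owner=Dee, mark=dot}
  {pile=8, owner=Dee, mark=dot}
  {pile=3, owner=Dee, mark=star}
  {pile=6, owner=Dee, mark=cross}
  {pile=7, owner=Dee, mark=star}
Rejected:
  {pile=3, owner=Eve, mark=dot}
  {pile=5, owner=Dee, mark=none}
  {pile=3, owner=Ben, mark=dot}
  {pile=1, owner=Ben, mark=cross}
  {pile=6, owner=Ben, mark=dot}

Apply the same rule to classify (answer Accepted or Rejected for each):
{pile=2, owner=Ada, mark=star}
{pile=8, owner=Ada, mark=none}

Rejected, Rejected

One predicate separates the groups cleanly: owner is Dee AND pile ≠ 5.
{pile=2, owner=Ada, mark=star} — owner is Ada, pile = 2, hence Rejected. {pile=8, owner=Ada, mark=none} — owner is Ada, pile = 8, hence Rejected.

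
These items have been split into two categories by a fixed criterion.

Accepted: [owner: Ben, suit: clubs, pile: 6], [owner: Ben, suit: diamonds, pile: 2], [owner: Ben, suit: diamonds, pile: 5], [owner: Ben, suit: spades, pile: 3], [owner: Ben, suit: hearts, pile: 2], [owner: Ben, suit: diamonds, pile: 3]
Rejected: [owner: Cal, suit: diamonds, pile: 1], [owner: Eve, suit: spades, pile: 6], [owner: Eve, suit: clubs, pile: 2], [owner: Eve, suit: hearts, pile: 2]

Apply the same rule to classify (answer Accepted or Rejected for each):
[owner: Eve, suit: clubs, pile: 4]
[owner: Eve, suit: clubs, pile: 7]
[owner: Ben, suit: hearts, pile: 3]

Rule: owner is Ben. This holds for each 'Accepted' example and fails for each 'Rejected' one.
[owner: Eve, suit: clubs, pile: 4]: owner is Eve, does not pass → Rejected. [owner: Eve, suit: clubs, pile: 7]: owner is Eve, does not pass → Rejected. [owner: Ben, suit: hearts, pile: 3]: owner is Ben, meets the rule → Accepted.

Rejected, Rejected, Accepted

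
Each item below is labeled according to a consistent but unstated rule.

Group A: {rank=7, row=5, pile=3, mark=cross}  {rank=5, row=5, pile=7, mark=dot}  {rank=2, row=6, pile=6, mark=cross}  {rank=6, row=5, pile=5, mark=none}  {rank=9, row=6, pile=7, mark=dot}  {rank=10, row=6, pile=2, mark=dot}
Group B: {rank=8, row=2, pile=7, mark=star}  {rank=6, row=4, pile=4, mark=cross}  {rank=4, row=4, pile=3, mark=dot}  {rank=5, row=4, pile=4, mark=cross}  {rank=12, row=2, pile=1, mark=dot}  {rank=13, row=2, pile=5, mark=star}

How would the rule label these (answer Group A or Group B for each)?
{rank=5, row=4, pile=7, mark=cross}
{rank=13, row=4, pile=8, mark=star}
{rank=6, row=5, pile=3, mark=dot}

Group B, Group B, Group A

The rule appears to be: row ≥ 5.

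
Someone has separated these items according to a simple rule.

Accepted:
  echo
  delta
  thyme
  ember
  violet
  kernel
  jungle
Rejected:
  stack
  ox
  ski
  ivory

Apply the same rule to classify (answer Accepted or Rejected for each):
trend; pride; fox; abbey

Accepted, Accepted, Rejected, Accepted

The classifier is using: contains 'e'.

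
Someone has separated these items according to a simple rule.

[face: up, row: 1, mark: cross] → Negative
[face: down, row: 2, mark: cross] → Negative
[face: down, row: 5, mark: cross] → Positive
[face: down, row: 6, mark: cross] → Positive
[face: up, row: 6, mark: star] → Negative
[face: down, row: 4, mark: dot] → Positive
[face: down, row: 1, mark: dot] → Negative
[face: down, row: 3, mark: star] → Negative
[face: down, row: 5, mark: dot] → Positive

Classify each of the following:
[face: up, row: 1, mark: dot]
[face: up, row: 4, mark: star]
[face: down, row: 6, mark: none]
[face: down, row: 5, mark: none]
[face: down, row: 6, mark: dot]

Negative, Negative, Positive, Positive, Positive

'Positive' ⟺ face is down AND row ≥ 4.
Negative: [face: up, row: 1, mark: dot], since face is up, row = 1.
Negative: [face: up, row: 4, mark: star], since face is up, row = 4.
Positive: [face: down, row: 6, mark: none], since face is down, row = 6.
Positive: [face: down, row: 5, mark: none], since face is down, row = 5.
Positive: [face: down, row: 6, mark: dot], since face is down, row = 6.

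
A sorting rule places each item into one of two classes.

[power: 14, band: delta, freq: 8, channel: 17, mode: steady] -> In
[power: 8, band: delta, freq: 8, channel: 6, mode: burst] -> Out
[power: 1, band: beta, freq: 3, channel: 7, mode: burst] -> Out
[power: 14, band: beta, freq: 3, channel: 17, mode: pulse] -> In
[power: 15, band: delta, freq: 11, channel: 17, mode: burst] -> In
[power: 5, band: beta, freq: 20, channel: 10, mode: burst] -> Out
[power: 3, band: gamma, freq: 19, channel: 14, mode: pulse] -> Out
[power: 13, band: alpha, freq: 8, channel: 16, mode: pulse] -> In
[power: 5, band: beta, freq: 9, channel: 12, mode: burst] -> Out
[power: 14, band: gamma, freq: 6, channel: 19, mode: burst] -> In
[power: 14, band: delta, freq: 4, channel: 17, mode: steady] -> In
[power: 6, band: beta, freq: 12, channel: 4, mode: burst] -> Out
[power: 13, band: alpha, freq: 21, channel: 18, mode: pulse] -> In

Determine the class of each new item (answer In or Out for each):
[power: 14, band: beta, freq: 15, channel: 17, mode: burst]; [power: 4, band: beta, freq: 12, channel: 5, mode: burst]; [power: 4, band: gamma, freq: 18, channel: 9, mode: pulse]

In, Out, Out

The classifier is using: power ≥ 13.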